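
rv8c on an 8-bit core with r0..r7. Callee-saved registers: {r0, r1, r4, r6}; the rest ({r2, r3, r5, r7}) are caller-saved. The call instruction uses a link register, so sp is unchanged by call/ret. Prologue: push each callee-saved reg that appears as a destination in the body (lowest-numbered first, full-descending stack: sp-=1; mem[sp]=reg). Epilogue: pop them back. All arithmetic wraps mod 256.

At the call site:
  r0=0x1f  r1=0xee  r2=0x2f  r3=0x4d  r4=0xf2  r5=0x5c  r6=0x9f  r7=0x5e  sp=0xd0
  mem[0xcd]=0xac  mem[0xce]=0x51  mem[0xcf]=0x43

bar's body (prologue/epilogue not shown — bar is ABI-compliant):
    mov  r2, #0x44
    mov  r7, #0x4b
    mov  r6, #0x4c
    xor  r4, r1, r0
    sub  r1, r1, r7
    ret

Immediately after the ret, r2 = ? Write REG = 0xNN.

REG = 0x44

prologue: push r1 -> mem[0xcf]=0xee, sp=0xcf
prologue: push r4 -> mem[0xce]=0xf2, sp=0xce
prologue: push r6 -> mem[0xcd]=0x9f, sp=0xcd
body[0] mov  r2, #0x44 -> r2=0x44
body[1] mov  r7, #0x4b -> r7=0x4b
body[2] mov  r6, #0x4c -> r6=0x4c
body[3] xor  r4, r1, r0 -> r4=0xf1
body[4] sub  r1, r1, r7 -> r1=0xa3
epilogue: pop r6=0x9f, sp=0xce
epilogue: pop r4=0xf2, sp=0xcf
epilogue: pop r1=0xee, sp=0xd0
r2 is caller-saved -> body value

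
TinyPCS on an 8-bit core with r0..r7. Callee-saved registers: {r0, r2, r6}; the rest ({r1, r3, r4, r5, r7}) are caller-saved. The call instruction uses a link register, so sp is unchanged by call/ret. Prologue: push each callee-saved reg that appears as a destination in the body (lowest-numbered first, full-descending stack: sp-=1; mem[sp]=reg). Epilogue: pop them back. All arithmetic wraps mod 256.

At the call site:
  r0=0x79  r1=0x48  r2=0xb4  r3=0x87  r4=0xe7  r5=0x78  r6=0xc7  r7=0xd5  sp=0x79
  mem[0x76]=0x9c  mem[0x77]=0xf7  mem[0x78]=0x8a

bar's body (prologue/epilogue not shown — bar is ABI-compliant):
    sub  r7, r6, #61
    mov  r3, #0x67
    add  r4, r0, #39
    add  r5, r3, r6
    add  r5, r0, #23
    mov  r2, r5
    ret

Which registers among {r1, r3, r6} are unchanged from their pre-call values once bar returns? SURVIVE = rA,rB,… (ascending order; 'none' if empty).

prologue: push r2 → mem[0x78]=0xb4, sp=0x78
body[0] sub  r7, r6, #61 → r7=0x8a
body[1] mov  r3, #0x67 → r3=0x67
body[2] add  r4, r0, #39 → r4=0xa0
body[3] add  r5, r3, r6 → r5=0x2e
body[4] add  r5, r0, #23 → r5=0x90
body[5] mov  r2, r5 → r2=0x90
epilogue: pop r2=0xb4, sp=0x79
r1: caller-saved, written=False
r3: caller-saved, written=True
r6: callee-saved, written=False

SURVIVE = r1,r6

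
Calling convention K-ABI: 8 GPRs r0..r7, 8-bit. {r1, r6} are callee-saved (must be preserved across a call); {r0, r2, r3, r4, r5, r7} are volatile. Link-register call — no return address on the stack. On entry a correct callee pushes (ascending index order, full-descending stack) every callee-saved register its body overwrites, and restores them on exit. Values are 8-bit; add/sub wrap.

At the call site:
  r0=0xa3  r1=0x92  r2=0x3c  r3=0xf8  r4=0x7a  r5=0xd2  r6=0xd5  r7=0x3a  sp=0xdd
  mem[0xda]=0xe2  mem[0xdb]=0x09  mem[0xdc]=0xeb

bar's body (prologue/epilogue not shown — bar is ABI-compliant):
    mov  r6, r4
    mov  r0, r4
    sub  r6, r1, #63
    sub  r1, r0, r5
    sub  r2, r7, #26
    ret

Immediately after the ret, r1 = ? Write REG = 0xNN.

prologue: push r1 -> mem[0xdc]=0x92, sp=0xdc
prologue: push r6 -> mem[0xdb]=0xd5, sp=0xdb
body[0] mov  r6, r4 -> r6=0x7a
body[1] mov  r0, r4 -> r0=0x7a
body[2] sub  r6, r1, #63 -> r6=0x53
body[3] sub  r1, r0, r5 -> r1=0xa8
body[4] sub  r2, r7, #26 -> r2=0x20
epilogue: pop r6=0xd5, sp=0xdc
epilogue: pop r1=0x92, sp=0xdd
r1 is callee-saved -> restored

REG = 0x92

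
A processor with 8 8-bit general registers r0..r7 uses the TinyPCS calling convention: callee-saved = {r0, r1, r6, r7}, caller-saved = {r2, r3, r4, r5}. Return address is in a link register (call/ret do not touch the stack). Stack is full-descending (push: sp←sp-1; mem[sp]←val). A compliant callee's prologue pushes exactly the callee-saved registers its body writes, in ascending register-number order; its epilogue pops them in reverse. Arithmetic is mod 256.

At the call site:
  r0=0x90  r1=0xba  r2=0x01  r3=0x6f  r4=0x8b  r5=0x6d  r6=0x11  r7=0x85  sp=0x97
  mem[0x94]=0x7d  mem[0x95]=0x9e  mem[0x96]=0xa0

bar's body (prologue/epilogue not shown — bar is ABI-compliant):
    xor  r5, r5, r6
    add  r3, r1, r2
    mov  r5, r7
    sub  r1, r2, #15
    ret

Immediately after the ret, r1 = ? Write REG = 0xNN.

prologue: push r1 → mem[0x96]=0xba, sp=0x96
body[0] xor  r5, r5, r6 → r5=0x7c
body[1] add  r3, r1, r2 → r3=0xbb
body[2] mov  r5, r7 → r5=0x85
body[3] sub  r1, r2, #15 → r1=0xf2
epilogue: pop r1=0xba, sp=0x97
r1 is callee-saved → restored

REG = 0xba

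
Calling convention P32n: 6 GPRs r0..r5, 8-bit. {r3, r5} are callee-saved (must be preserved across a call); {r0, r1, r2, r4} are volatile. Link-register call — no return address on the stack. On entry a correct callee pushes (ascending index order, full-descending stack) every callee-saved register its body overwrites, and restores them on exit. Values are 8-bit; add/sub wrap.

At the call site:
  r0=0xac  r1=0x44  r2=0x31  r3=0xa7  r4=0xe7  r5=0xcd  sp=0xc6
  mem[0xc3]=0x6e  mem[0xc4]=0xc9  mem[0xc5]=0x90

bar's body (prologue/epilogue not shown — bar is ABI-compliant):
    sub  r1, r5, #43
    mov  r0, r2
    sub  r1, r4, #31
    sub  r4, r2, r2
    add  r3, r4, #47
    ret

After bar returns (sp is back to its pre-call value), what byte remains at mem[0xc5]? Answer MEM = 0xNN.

MEM = 0xa7

prologue: push r3 → mem[0xc5]=0xa7, sp=0xc5
body[0] sub  r1, r5, #43 → r1=0xa2
body[1] mov  r0, r2 → r0=0x31
body[2] sub  r1, r4, #31 → r1=0xc8
body[3] sub  r4, r2, r2 → r4=0x00
body[4] add  r3, r4, #47 → r3=0x2f
epilogue: pop r3=0xa7, sp=0xc6
prologue pushed ['r3'] at ['0xc5']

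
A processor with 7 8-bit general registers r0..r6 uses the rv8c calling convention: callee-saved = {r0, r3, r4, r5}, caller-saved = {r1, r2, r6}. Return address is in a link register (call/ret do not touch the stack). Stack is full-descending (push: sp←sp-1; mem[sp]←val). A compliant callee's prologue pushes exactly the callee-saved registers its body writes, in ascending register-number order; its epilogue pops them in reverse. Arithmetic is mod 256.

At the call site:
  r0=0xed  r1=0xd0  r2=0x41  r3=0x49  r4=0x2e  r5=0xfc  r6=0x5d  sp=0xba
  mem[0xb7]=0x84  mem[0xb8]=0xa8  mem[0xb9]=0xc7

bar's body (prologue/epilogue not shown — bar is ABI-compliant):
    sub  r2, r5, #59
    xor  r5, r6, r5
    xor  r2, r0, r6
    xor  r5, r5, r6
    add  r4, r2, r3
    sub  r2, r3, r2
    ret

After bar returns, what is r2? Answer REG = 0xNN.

REG = 0x99

prologue: push r4 → mem[0xb9]=0x2e, sp=0xb9
prologue: push r5 → mem[0xb8]=0xfc, sp=0xb8
body[0] sub  r2, r5, #59 → r2=0xc1
body[1] xor  r5, r6, r5 → r5=0xa1
body[2] xor  r2, r0, r6 → r2=0xb0
body[3] xor  r5, r5, r6 → r5=0xfc
body[4] add  r4, r2, r3 → r4=0xf9
body[5] sub  r2, r3, r2 → r2=0x99
epilogue: pop r5=0xfc, sp=0xb9
epilogue: pop r4=0x2e, sp=0xba
r2 is caller-saved → body value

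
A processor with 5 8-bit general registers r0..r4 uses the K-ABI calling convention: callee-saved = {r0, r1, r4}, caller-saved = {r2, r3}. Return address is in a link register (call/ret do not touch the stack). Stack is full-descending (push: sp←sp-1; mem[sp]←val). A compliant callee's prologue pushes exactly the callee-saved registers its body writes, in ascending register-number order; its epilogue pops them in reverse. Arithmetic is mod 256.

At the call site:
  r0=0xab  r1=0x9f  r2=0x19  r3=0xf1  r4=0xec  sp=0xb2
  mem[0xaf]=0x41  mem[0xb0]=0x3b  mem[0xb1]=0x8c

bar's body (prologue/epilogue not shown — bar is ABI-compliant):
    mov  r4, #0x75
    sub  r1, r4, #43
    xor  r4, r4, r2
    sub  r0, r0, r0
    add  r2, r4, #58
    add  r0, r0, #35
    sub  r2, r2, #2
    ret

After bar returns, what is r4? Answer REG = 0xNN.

REG = 0xec

prologue: push r0 -> mem[0xb1]=0xab, sp=0xb1
prologue: push r1 -> mem[0xb0]=0x9f, sp=0xb0
prologue: push r4 -> mem[0xaf]=0xec, sp=0xaf
body[0] mov  r4, #0x75 -> r4=0x75
body[1] sub  r1, r4, #43 -> r1=0x4a
body[2] xor  r4, r4, r2 -> r4=0x6c
body[3] sub  r0, r0, r0 -> r0=0x00
body[4] add  r2, r4, #58 -> r2=0xa6
body[5] add  r0, r0, #35 -> r0=0x23
body[6] sub  r2, r2, #2 -> r2=0xa4
epilogue: pop r4=0xec, sp=0xb0
epilogue: pop r1=0x9f, sp=0xb1
epilogue: pop r0=0xab, sp=0xb2
r4 is callee-saved -> restored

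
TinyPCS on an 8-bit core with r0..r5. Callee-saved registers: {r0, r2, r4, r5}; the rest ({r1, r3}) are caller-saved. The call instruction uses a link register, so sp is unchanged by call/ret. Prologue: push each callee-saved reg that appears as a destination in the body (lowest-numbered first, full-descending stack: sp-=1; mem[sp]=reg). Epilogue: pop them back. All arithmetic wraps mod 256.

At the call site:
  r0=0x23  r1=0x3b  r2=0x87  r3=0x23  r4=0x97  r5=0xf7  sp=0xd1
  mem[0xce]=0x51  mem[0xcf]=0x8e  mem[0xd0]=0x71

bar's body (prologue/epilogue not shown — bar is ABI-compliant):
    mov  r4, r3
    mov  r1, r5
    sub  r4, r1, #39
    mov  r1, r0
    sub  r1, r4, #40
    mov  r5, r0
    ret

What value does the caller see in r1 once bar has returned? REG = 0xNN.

REG = 0xa8

prologue: push r4 → mem[0xd0]=0x97, sp=0xd0
prologue: push r5 → mem[0xcf]=0xf7, sp=0xcf
body[0] mov  r4, r3 → r4=0x23
body[1] mov  r1, r5 → r1=0xf7
body[2] sub  r4, r1, #39 → r4=0xd0
body[3] mov  r1, r0 → r1=0x23
body[4] sub  r1, r4, #40 → r1=0xa8
body[5] mov  r5, r0 → r5=0x23
epilogue: pop r5=0xf7, sp=0xd0
epilogue: pop r4=0x97, sp=0xd1
r1 is caller-saved → body value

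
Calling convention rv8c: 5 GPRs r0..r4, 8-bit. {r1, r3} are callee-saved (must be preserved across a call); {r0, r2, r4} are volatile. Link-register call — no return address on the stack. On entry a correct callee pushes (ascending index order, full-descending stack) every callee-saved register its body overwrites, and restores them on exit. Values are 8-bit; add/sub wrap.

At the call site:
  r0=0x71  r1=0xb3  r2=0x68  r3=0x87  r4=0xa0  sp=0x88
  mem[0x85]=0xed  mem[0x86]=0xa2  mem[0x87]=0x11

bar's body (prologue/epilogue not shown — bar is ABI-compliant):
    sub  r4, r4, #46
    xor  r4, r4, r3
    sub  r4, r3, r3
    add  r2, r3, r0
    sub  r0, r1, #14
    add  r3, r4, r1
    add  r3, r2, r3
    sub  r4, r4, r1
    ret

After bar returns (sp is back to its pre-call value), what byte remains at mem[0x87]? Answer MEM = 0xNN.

prologue: push r3 -> mem[0x87]=0x87, sp=0x87
body[0] sub  r4, r4, #46 -> r4=0x72
body[1] xor  r4, r4, r3 -> r4=0xf5
body[2] sub  r4, r3, r3 -> r4=0x00
body[3] add  r2, r3, r0 -> r2=0xf8
body[4] sub  r0, r1, #14 -> r0=0xa5
body[5] add  r3, r4, r1 -> r3=0xb3
body[6] add  r3, r2, r3 -> r3=0xab
body[7] sub  r4, r4, r1 -> r4=0x4d
epilogue: pop r3=0x87, sp=0x88
prologue pushed ['r3'] at ['0x87']

MEM = 0x87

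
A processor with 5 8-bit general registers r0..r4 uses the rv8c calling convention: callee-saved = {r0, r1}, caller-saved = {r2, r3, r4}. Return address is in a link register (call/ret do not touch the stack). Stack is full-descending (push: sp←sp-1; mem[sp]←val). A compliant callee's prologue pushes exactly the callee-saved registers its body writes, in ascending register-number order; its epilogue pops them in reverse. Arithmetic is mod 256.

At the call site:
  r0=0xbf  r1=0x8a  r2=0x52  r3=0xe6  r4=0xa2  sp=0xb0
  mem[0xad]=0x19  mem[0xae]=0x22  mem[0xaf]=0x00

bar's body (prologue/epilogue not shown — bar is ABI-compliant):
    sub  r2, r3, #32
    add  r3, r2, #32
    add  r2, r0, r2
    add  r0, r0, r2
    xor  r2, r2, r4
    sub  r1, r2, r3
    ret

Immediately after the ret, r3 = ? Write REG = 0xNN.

REG = 0xe6

prologue: push r0 → mem[0xaf]=0xbf, sp=0xaf
prologue: push r1 → mem[0xae]=0x8a, sp=0xae
body[0] sub  r2, r3, #32 → r2=0xc6
body[1] add  r3, r2, #32 → r3=0xe6
body[2] add  r2, r0, r2 → r2=0x85
body[3] add  r0, r0, r2 → r0=0x44
body[4] xor  r2, r2, r4 → r2=0x27
body[5] sub  r1, r2, r3 → r1=0x41
epilogue: pop r1=0x8a, sp=0xaf
epilogue: pop r0=0xbf, sp=0xb0
r3 is caller-saved → body value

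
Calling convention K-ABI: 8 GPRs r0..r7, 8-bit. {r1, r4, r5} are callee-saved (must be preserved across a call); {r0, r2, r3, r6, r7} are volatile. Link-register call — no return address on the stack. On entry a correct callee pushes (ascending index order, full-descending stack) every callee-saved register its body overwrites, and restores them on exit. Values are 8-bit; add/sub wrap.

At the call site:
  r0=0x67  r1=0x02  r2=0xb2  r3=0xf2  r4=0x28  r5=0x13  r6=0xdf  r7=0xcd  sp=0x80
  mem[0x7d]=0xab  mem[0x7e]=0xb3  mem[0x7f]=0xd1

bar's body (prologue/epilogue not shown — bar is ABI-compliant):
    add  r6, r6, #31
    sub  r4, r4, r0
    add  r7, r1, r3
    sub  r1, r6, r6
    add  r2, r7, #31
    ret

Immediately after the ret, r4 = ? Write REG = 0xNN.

REG = 0x28

prologue: push r1 -> mem[0x7f]=0x02, sp=0x7f
prologue: push r4 -> mem[0x7e]=0x28, sp=0x7e
body[0] add  r6, r6, #31 -> r6=0xfe
body[1] sub  r4, r4, r0 -> r4=0xc1
body[2] add  r7, r1, r3 -> r7=0xf4
body[3] sub  r1, r6, r6 -> r1=0x00
body[4] add  r2, r7, #31 -> r2=0x13
epilogue: pop r4=0x28, sp=0x7f
epilogue: pop r1=0x02, sp=0x80
r4 is callee-saved -> restored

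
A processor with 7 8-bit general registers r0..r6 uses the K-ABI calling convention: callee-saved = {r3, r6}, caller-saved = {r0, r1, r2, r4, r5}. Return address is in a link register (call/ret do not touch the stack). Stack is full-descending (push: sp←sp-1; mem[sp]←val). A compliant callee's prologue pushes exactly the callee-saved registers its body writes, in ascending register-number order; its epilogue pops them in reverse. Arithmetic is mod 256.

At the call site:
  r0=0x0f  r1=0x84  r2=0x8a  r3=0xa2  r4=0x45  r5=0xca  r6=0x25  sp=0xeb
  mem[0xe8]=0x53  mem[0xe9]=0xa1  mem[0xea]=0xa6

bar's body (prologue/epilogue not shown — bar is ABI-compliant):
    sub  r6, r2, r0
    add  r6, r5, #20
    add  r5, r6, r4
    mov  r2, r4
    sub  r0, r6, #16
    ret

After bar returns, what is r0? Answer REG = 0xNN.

prologue: push r6 -> mem[0xea]=0x25, sp=0xea
body[0] sub  r6, r2, r0 -> r6=0x7b
body[1] add  r6, r5, #20 -> r6=0xde
body[2] add  r5, r6, r4 -> r5=0x23
body[3] mov  r2, r4 -> r2=0x45
body[4] sub  r0, r6, #16 -> r0=0xce
epilogue: pop r6=0x25, sp=0xeb
r0 is caller-saved -> body value

REG = 0xce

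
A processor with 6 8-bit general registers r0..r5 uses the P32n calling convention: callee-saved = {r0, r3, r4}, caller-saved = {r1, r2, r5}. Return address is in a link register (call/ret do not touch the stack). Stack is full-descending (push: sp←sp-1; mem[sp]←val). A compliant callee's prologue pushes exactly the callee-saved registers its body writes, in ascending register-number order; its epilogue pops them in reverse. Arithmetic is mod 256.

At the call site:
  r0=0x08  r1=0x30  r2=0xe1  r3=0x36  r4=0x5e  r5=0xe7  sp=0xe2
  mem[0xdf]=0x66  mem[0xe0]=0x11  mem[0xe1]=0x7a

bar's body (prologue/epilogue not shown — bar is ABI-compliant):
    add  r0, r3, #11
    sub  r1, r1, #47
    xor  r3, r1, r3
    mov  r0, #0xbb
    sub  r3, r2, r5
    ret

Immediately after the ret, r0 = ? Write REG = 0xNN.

prologue: push r0 → mem[0xe1]=0x08, sp=0xe1
prologue: push r3 → mem[0xe0]=0x36, sp=0xe0
body[0] add  r0, r3, #11 → r0=0x41
body[1] sub  r1, r1, #47 → r1=0x01
body[2] xor  r3, r1, r3 → r3=0x37
body[3] mov  r0, #0xbb → r0=0xbb
body[4] sub  r3, r2, r5 → r3=0xfa
epilogue: pop r3=0x36, sp=0xe1
epilogue: pop r0=0x08, sp=0xe2
r0 is callee-saved → restored

REG = 0x08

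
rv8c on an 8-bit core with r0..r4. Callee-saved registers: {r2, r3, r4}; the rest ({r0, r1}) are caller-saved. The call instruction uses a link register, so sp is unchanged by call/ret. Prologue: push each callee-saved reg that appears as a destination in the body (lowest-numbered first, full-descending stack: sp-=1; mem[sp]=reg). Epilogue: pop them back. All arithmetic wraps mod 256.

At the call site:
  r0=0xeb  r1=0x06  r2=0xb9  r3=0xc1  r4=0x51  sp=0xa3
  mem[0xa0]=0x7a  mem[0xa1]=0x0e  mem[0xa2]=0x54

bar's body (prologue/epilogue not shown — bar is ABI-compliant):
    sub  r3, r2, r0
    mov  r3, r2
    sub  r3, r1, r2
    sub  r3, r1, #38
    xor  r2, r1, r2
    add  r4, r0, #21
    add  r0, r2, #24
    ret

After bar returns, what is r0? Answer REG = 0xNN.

REG = 0xd7

prologue: push r2 → mem[0xa2]=0xb9, sp=0xa2
prologue: push r3 → mem[0xa1]=0xc1, sp=0xa1
prologue: push r4 → mem[0xa0]=0x51, sp=0xa0
body[0] sub  r3, r2, r0 → r3=0xce
body[1] mov  r3, r2 → r3=0xb9
body[2] sub  r3, r1, r2 → r3=0x4d
body[3] sub  r3, r1, #38 → r3=0xe0
body[4] xor  r2, r1, r2 → r2=0xbf
body[5] add  r4, r0, #21 → r4=0x00
body[6] add  r0, r2, #24 → r0=0xd7
epilogue: pop r4=0x51, sp=0xa1
epilogue: pop r3=0xc1, sp=0xa2
epilogue: pop r2=0xb9, sp=0xa3
r0 is caller-saved → body value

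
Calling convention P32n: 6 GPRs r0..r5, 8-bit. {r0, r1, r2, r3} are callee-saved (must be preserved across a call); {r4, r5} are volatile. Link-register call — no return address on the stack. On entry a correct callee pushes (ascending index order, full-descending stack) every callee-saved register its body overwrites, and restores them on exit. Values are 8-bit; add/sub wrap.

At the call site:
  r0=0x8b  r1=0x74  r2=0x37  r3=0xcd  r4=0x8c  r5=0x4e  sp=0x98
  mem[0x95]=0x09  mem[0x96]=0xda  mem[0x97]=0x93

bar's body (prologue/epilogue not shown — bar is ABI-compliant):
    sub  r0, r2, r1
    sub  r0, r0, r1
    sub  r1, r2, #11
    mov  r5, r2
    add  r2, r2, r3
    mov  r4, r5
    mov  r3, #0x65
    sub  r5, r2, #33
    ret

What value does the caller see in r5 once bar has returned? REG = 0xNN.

REG = 0xe3

prologue: push r0 → mem[0x97]=0x8b, sp=0x97
prologue: push r1 → mem[0x96]=0x74, sp=0x96
prologue: push r2 → mem[0x95]=0x37, sp=0x95
prologue: push r3 → mem[0x94]=0xcd, sp=0x94
body[0] sub  r0, r2, r1 → r0=0xc3
body[1] sub  r0, r0, r1 → r0=0x4f
body[2] sub  r1, r2, #11 → r1=0x2c
body[3] mov  r5, r2 → r5=0x37
body[4] add  r2, r2, r3 → r2=0x04
body[5] mov  r4, r5 → r4=0x37
body[6] mov  r3, #0x65 → r3=0x65
body[7] sub  r5, r2, #33 → r5=0xe3
epilogue: pop r3=0xcd, sp=0x95
epilogue: pop r2=0x37, sp=0x96
epilogue: pop r1=0x74, sp=0x97
epilogue: pop r0=0x8b, sp=0x98
r5 is caller-saved → body value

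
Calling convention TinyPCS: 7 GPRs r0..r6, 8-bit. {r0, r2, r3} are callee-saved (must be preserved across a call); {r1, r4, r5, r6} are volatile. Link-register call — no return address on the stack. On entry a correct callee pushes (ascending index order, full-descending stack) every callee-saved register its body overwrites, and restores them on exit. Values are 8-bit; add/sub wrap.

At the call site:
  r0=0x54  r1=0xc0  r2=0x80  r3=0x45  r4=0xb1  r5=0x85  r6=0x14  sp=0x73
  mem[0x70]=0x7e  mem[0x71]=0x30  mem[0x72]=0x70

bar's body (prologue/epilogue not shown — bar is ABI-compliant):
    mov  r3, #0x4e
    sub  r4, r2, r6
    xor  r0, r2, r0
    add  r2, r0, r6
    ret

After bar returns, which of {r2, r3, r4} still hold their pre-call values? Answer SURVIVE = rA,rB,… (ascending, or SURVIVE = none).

prologue: push r0 -> mem[0x72]=0x54, sp=0x72
prologue: push r2 -> mem[0x71]=0x80, sp=0x71
prologue: push r3 -> mem[0x70]=0x45, sp=0x70
body[0] mov  r3, #0x4e -> r3=0x4e
body[1] sub  r4, r2, r6 -> r4=0x6c
body[2] xor  r0, r2, r0 -> r0=0xd4
body[3] add  r2, r0, r6 -> r2=0xe8
epilogue: pop r3=0x45, sp=0x71
epilogue: pop r2=0x80, sp=0x72
epilogue: pop r0=0x54, sp=0x73
r2: callee-saved, written=True
r3: callee-saved, written=True
r4: caller-saved, written=True

SURVIVE = r2,r3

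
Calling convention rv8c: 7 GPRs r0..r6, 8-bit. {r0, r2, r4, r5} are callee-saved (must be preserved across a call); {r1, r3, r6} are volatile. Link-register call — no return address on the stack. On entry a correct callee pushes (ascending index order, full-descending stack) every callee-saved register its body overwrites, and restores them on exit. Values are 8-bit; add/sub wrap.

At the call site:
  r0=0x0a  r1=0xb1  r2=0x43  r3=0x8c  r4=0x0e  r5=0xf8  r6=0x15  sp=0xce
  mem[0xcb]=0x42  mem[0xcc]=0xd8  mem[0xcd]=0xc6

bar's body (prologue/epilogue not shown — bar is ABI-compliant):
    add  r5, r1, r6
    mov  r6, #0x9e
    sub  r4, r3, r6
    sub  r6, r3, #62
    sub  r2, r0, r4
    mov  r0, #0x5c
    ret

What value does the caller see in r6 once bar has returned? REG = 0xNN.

REG = 0x4e

prologue: push r0 → mem[0xcd]=0x0a, sp=0xcd
prologue: push r2 → mem[0xcc]=0x43, sp=0xcc
prologue: push r4 → mem[0xcb]=0x0e, sp=0xcb
prologue: push r5 → mem[0xca]=0xf8, sp=0xca
body[0] add  r5, r1, r6 → r5=0xc6
body[1] mov  r6, #0x9e → r6=0x9e
body[2] sub  r4, r3, r6 → r4=0xee
body[3] sub  r6, r3, #62 → r6=0x4e
body[4] sub  r2, r0, r4 → r2=0x1c
body[5] mov  r0, #0x5c → r0=0x5c
epilogue: pop r5=0xf8, sp=0xcb
epilogue: pop r4=0x0e, sp=0xcc
epilogue: pop r2=0x43, sp=0xcd
epilogue: pop r0=0x0a, sp=0xce
r6 is caller-saved → body value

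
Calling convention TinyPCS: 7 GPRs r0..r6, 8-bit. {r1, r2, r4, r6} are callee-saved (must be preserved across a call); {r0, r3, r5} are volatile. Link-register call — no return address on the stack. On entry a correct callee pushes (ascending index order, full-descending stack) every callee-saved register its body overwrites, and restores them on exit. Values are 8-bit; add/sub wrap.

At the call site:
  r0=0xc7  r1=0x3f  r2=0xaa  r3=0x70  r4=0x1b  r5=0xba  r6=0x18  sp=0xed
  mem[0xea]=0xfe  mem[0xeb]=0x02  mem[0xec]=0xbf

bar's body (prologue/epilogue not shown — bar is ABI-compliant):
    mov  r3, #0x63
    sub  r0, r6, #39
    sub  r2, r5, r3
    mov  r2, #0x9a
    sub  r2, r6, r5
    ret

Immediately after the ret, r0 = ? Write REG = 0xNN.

prologue: push r2 → mem[0xec]=0xaa, sp=0xec
body[0] mov  r3, #0x63 → r3=0x63
body[1] sub  r0, r6, #39 → r0=0xf1
body[2] sub  r2, r5, r3 → r2=0x57
body[3] mov  r2, #0x9a → r2=0x9a
body[4] sub  r2, r6, r5 → r2=0x5e
epilogue: pop r2=0xaa, sp=0xed
r0 is caller-saved → body value

REG = 0xf1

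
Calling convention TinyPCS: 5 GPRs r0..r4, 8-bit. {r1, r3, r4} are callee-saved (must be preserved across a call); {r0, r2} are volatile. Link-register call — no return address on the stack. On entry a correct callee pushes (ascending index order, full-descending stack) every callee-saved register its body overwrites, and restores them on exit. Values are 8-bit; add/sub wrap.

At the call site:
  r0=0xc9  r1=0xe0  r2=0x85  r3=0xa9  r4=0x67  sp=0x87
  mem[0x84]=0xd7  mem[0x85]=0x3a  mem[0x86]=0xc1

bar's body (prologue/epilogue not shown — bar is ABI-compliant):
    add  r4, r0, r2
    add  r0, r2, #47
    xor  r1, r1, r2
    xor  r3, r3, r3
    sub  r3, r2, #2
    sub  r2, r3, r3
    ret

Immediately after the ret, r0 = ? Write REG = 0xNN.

REG = 0xb4

prologue: push r1 → mem[0x86]=0xe0, sp=0x86
prologue: push r3 → mem[0x85]=0xa9, sp=0x85
prologue: push r4 → mem[0x84]=0x67, sp=0x84
body[0] add  r4, r0, r2 → r4=0x4e
body[1] add  r0, r2, #47 → r0=0xb4
body[2] xor  r1, r1, r2 → r1=0x65
body[3] xor  r3, r3, r3 → r3=0x00
body[4] sub  r3, r2, #2 → r3=0x83
body[5] sub  r2, r3, r3 → r2=0x00
epilogue: pop r4=0x67, sp=0x85
epilogue: pop r3=0xa9, sp=0x86
epilogue: pop r1=0xe0, sp=0x87
r0 is caller-saved → body value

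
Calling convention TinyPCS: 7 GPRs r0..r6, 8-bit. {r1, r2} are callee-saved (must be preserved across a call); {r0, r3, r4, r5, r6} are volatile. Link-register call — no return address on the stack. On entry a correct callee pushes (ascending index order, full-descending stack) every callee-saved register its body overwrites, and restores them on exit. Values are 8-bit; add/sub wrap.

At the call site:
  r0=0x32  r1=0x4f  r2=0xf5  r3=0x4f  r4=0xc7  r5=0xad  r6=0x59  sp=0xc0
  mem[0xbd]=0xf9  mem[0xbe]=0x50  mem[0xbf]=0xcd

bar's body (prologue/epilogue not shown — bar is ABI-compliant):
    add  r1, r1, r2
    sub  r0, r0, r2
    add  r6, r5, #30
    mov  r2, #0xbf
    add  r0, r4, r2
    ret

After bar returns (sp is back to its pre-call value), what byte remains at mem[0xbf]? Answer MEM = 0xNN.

prologue: push r1 → mem[0xbf]=0x4f, sp=0xbf
prologue: push r2 → mem[0xbe]=0xf5, sp=0xbe
body[0] add  r1, r1, r2 → r1=0x44
body[1] sub  r0, r0, r2 → r0=0x3d
body[2] add  r6, r5, #30 → r6=0xcb
body[3] mov  r2, #0xbf → r2=0xbf
body[4] add  r0, r4, r2 → r0=0x86
epilogue: pop r2=0xf5, sp=0xbf
epilogue: pop r1=0x4f, sp=0xc0
prologue pushed ['r1', 'r2'] at ['0xbf', '0xbe']

MEM = 0x4f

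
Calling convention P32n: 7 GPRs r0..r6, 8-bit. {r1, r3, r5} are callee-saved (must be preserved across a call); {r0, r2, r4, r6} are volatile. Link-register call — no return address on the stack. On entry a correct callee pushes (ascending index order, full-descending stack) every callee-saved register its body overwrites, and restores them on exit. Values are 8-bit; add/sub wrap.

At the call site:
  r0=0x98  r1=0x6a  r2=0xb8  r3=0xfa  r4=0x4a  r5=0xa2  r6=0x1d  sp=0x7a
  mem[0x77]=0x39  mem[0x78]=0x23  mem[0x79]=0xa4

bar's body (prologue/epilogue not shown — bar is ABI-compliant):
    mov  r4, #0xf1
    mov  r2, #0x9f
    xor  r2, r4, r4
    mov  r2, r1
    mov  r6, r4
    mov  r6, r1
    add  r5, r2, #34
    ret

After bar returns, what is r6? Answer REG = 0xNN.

prologue: push r5 → mem[0x79]=0xa2, sp=0x79
body[0] mov  r4, #0xf1 → r4=0xf1
body[1] mov  r2, #0x9f → r2=0x9f
body[2] xor  r2, r4, r4 → r2=0x00
body[3] mov  r2, r1 → r2=0x6a
body[4] mov  r6, r4 → r6=0xf1
body[5] mov  r6, r1 → r6=0x6a
body[6] add  r5, r2, #34 → r5=0x8c
epilogue: pop r5=0xa2, sp=0x7a
r6 is caller-saved → body value

REG = 0x6a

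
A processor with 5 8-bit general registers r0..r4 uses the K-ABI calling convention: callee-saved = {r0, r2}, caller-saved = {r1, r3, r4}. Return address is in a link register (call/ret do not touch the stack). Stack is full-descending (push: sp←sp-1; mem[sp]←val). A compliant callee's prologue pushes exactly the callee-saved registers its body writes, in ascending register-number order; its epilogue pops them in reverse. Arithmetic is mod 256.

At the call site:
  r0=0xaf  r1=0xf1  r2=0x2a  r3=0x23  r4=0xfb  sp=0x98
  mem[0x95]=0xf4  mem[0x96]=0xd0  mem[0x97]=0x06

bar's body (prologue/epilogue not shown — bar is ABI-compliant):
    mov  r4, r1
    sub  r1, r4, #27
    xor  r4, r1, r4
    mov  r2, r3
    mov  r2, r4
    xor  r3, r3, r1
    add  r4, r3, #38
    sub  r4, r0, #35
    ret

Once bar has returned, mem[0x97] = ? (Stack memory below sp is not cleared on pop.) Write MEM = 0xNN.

prologue: push r2 -> mem[0x97]=0x2a, sp=0x97
body[0] mov  r4, r1 -> r4=0xf1
body[1] sub  r1, r4, #27 -> r1=0xd6
body[2] xor  r4, r1, r4 -> r4=0x27
body[3] mov  r2, r3 -> r2=0x23
body[4] mov  r2, r4 -> r2=0x27
body[5] xor  r3, r3, r1 -> r3=0xf5
body[6] add  r4, r3, #38 -> r4=0x1b
body[7] sub  r4, r0, #35 -> r4=0x8c
epilogue: pop r2=0x2a, sp=0x98
prologue pushed ['r2'] at ['0x97']

MEM = 0x2a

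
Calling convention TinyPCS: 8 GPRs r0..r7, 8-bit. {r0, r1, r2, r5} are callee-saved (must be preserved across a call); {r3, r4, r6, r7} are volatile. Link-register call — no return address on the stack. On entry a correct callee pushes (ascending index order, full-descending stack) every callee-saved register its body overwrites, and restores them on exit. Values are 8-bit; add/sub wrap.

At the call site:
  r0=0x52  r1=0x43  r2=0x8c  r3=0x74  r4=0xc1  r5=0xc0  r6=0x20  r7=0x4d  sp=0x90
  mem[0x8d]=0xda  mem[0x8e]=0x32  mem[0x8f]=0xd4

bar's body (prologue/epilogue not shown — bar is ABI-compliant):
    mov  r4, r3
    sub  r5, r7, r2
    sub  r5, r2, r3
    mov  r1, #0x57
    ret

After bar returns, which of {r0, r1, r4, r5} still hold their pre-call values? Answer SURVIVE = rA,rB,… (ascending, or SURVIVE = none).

SURVIVE = r0,r1,r5

prologue: push r1 → mem[0x8f]=0x43, sp=0x8f
prologue: push r5 → mem[0x8e]=0xc0, sp=0x8e
body[0] mov  r4, r3 → r4=0x74
body[1] sub  r5, r7, r2 → r5=0xc1
body[2] sub  r5, r2, r3 → r5=0x18
body[3] mov  r1, #0x57 → r1=0x57
epilogue: pop r5=0xc0, sp=0x8f
epilogue: pop r1=0x43, sp=0x90
r0: callee-saved, written=False
r1: callee-saved, written=True
r4: caller-saved, written=True
r5: callee-saved, written=True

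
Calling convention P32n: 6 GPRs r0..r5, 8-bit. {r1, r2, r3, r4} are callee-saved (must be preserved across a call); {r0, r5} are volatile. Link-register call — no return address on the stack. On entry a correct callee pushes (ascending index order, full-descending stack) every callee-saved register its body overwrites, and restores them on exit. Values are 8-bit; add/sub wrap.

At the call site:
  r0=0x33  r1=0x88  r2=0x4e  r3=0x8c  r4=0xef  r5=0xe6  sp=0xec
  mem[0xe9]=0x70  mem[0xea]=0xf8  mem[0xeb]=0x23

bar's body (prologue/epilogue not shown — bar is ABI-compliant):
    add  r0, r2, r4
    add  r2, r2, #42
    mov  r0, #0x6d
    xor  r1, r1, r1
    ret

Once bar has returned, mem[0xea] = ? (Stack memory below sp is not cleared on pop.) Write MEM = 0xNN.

MEM = 0x4e

prologue: push r1 -> mem[0xeb]=0x88, sp=0xeb
prologue: push r2 -> mem[0xea]=0x4e, sp=0xea
body[0] add  r0, r2, r4 -> r0=0x3d
body[1] add  r2, r2, #42 -> r2=0x78
body[2] mov  r0, #0x6d -> r0=0x6d
body[3] xor  r1, r1, r1 -> r1=0x00
epilogue: pop r2=0x4e, sp=0xeb
epilogue: pop r1=0x88, sp=0xec
prologue pushed ['r1', 'r2'] at ['0xeb', '0xea']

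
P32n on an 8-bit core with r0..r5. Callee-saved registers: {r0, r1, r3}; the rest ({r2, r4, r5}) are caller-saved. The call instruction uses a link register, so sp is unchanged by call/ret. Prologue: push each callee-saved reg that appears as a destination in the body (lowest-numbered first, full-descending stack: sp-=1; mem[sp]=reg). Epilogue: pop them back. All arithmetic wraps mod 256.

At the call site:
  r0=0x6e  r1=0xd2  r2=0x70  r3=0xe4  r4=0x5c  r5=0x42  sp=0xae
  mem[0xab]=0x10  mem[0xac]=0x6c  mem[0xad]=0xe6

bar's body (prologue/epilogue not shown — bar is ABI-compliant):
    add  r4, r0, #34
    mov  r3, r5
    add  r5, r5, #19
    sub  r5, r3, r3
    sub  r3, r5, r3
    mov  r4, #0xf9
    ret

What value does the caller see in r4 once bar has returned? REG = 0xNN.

prologue: push r3 → mem[0xad]=0xe4, sp=0xad
body[0] add  r4, r0, #34 → r4=0x90
body[1] mov  r3, r5 → r3=0x42
body[2] add  r5, r5, #19 → r5=0x55
body[3] sub  r5, r3, r3 → r5=0x00
body[4] sub  r3, r5, r3 → r3=0xbe
body[5] mov  r4, #0xf9 → r4=0xf9
epilogue: pop r3=0xe4, sp=0xae
r4 is caller-saved → body value

REG = 0xf9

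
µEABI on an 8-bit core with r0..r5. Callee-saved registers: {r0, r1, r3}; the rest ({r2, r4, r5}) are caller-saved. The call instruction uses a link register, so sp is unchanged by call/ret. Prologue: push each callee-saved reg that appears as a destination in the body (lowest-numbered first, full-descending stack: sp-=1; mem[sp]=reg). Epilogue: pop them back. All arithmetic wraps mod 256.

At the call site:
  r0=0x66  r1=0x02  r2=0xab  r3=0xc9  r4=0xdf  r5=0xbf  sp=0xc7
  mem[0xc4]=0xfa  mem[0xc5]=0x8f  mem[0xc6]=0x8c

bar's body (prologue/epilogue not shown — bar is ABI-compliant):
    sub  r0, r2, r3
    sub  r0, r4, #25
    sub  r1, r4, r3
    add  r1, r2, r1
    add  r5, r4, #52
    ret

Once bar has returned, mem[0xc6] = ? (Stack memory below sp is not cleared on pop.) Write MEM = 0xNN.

prologue: push r0 → mem[0xc6]=0x66, sp=0xc6
prologue: push r1 → mem[0xc5]=0x02, sp=0xc5
body[0] sub  r0, r2, r3 → r0=0xe2
body[1] sub  r0, r4, #25 → r0=0xc6
body[2] sub  r1, r4, r3 → r1=0x16
body[3] add  r1, r2, r1 → r1=0xc1
body[4] add  r5, r4, #52 → r5=0x13
epilogue: pop r1=0x02, sp=0xc6
epilogue: pop r0=0x66, sp=0xc7
prologue pushed ['r0', 'r1'] at ['0xc6', '0xc5']

MEM = 0x66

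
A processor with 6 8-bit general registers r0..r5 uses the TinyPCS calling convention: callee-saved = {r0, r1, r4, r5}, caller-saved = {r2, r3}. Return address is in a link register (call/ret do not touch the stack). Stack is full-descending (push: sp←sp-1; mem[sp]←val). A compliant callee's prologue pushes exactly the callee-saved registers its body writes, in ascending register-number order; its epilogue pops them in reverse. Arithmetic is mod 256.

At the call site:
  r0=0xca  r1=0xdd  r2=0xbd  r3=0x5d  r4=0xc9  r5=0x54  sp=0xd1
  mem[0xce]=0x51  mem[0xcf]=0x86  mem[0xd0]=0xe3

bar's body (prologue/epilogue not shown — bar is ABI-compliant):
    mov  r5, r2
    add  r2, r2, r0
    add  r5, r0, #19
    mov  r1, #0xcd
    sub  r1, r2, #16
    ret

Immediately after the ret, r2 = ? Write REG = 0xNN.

REG = 0x87

prologue: push r1 → mem[0xd0]=0xdd, sp=0xd0
prologue: push r5 → mem[0xcf]=0x54, sp=0xcf
body[0] mov  r5, r2 → r5=0xbd
body[1] add  r2, r2, r0 → r2=0x87
body[2] add  r5, r0, #19 → r5=0xdd
body[3] mov  r1, #0xcd → r1=0xcd
body[4] sub  r1, r2, #16 → r1=0x77
epilogue: pop r5=0x54, sp=0xd0
epilogue: pop r1=0xdd, sp=0xd1
r2 is caller-saved → body value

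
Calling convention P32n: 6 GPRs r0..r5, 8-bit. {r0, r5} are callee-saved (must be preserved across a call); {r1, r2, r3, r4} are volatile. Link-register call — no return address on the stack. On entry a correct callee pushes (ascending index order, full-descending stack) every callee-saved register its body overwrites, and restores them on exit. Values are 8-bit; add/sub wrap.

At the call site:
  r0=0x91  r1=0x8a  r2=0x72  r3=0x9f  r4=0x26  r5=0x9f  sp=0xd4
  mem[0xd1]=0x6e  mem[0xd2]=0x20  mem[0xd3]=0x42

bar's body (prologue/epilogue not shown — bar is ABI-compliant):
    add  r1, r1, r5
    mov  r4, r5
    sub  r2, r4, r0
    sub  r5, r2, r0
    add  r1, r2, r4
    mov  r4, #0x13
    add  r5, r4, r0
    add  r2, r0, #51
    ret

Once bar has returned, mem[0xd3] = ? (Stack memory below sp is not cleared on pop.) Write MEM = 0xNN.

prologue: push r5 -> mem[0xd3]=0x9f, sp=0xd3
body[0] add  r1, r1, r5 -> r1=0x29
body[1] mov  r4, r5 -> r4=0x9f
body[2] sub  r2, r4, r0 -> r2=0x0e
body[3] sub  r5, r2, r0 -> r5=0x7d
body[4] add  r1, r2, r4 -> r1=0xad
body[5] mov  r4, #0x13 -> r4=0x13
body[6] add  r5, r4, r0 -> r5=0xa4
body[7] add  r2, r0, #51 -> r2=0xc4
epilogue: pop r5=0x9f, sp=0xd4
prologue pushed ['r5'] at ['0xd3']

MEM = 0x9f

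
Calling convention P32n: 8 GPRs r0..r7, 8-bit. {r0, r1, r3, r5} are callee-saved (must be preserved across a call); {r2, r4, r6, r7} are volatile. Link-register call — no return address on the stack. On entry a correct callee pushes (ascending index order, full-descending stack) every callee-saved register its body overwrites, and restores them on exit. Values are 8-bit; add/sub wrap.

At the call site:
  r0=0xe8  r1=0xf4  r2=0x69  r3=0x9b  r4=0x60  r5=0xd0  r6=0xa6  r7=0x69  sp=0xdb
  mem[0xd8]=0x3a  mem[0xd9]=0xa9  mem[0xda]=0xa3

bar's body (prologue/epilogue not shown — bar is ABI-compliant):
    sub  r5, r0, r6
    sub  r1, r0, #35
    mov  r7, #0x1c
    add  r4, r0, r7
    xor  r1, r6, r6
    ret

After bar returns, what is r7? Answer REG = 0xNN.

REG = 0x1c

prologue: push r1 → mem[0xda]=0xf4, sp=0xda
prologue: push r5 → mem[0xd9]=0xd0, sp=0xd9
body[0] sub  r5, r0, r6 → r5=0x42
body[1] sub  r1, r0, #35 → r1=0xc5
body[2] mov  r7, #0x1c → r7=0x1c
body[3] add  r4, r0, r7 → r4=0x04
body[4] xor  r1, r6, r6 → r1=0x00
epilogue: pop r5=0xd0, sp=0xda
epilogue: pop r1=0xf4, sp=0xdb
r7 is caller-saved → body value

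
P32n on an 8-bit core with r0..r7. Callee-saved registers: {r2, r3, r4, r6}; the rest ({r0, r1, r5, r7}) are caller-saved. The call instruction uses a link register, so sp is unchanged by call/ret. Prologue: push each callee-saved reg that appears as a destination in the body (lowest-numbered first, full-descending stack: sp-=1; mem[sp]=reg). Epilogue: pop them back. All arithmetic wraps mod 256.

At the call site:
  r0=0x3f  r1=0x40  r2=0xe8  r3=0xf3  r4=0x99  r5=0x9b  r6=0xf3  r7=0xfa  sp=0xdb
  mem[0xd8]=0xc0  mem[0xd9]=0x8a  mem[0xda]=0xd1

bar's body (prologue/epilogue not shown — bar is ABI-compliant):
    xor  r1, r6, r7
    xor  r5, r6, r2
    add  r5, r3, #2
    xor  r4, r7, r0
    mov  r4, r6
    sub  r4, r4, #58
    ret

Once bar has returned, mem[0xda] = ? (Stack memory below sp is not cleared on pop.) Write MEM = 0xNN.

MEM = 0x99

prologue: push r4 -> mem[0xda]=0x99, sp=0xda
body[0] xor  r1, r6, r7 -> r1=0x09
body[1] xor  r5, r6, r2 -> r5=0x1b
body[2] add  r5, r3, #2 -> r5=0xf5
body[3] xor  r4, r7, r0 -> r4=0xc5
body[4] mov  r4, r6 -> r4=0xf3
body[5] sub  r4, r4, #58 -> r4=0xb9
epilogue: pop r4=0x99, sp=0xdb
prologue pushed ['r4'] at ['0xda']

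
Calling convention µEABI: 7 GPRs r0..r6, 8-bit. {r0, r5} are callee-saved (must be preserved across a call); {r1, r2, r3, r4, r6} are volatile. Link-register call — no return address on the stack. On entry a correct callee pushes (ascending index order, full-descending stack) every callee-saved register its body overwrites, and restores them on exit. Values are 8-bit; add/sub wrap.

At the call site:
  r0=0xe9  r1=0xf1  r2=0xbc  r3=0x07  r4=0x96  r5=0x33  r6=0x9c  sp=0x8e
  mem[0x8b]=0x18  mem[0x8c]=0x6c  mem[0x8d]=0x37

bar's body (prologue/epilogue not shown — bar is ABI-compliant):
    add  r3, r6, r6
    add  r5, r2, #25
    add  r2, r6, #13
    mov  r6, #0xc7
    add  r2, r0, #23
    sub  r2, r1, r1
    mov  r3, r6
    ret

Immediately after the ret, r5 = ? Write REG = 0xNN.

REG = 0x33

prologue: push r5 -> mem[0x8d]=0x33, sp=0x8d
body[0] add  r3, r6, r6 -> r3=0x38
body[1] add  r5, r2, #25 -> r5=0xd5
body[2] add  r2, r6, #13 -> r2=0xa9
body[3] mov  r6, #0xc7 -> r6=0xc7
body[4] add  r2, r0, #23 -> r2=0x00
body[5] sub  r2, r1, r1 -> r2=0x00
body[6] mov  r3, r6 -> r3=0xc7
epilogue: pop r5=0x33, sp=0x8e
r5 is callee-saved -> restored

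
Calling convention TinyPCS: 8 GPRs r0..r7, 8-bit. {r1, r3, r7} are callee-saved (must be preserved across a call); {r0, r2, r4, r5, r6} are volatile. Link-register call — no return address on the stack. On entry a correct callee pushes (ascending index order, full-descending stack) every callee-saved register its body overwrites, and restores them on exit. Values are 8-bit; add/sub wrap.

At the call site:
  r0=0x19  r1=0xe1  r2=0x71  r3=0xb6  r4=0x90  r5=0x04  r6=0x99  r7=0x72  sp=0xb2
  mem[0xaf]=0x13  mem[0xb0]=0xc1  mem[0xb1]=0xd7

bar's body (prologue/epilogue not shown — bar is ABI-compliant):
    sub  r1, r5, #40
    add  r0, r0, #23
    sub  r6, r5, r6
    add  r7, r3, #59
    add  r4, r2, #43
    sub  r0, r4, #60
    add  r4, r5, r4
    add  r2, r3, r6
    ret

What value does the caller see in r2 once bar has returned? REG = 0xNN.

REG = 0x21

prologue: push r1 -> mem[0xb1]=0xe1, sp=0xb1
prologue: push r7 -> mem[0xb0]=0x72, sp=0xb0
body[0] sub  r1, r5, #40 -> r1=0xdc
body[1] add  r0, r0, #23 -> r0=0x30
body[2] sub  r6, r5, r6 -> r6=0x6b
body[3] add  r7, r3, #59 -> r7=0xf1
body[4] add  r4, r2, #43 -> r4=0x9c
body[5] sub  r0, r4, #60 -> r0=0x60
body[6] add  r4, r5, r4 -> r4=0xa0
body[7] add  r2, r3, r6 -> r2=0x21
epilogue: pop r7=0x72, sp=0xb1
epilogue: pop r1=0xe1, sp=0xb2
r2 is caller-saved -> body value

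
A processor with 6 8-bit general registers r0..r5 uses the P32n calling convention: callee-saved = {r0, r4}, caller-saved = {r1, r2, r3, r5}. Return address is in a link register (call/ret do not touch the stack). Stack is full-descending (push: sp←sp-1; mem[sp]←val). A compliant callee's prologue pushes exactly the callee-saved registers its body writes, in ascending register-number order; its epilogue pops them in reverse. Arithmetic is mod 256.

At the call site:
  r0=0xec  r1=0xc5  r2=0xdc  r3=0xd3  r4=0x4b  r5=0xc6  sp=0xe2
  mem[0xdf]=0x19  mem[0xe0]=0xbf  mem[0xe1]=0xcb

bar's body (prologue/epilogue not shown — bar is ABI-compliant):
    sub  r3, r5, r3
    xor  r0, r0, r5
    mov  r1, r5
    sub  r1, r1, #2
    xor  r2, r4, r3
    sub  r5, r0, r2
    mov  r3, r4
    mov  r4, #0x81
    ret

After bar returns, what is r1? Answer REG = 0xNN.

prologue: push r0 → mem[0xe1]=0xec, sp=0xe1
prologue: push r4 → mem[0xe0]=0x4b, sp=0xe0
body[0] sub  r3, r5, r3 → r3=0xf3
body[1] xor  r0, r0, r5 → r0=0x2a
body[2] mov  r1, r5 → r1=0xc6
body[3] sub  r1, r1, #2 → r1=0xc4
body[4] xor  r2, r4, r3 → r2=0xb8
body[5] sub  r5, r0, r2 → r5=0x72
body[6] mov  r3, r4 → r3=0x4b
body[7] mov  r4, #0x81 → r4=0x81
epilogue: pop r4=0x4b, sp=0xe1
epilogue: pop r0=0xec, sp=0xe2
r1 is caller-saved → body value

REG = 0xc4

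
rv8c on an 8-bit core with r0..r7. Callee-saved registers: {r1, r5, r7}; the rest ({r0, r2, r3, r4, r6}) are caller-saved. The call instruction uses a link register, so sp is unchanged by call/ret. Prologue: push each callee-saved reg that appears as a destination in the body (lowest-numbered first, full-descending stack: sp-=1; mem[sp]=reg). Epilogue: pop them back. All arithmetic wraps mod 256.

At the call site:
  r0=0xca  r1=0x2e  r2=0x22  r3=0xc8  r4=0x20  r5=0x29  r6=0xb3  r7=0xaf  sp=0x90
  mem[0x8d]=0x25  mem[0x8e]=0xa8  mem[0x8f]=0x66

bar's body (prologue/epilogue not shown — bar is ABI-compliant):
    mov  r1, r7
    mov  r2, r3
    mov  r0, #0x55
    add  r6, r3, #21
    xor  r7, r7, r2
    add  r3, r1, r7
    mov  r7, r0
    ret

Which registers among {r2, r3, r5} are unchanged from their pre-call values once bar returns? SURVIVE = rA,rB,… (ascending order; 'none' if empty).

SURVIVE = r5

prologue: push r1 -> mem[0x8f]=0x2e, sp=0x8f
prologue: push r7 -> mem[0x8e]=0xaf, sp=0x8e
body[0] mov  r1, r7 -> r1=0xaf
body[1] mov  r2, r3 -> r2=0xc8
body[2] mov  r0, #0x55 -> r0=0x55
body[3] add  r6, r3, #21 -> r6=0xdd
body[4] xor  r7, r7, r2 -> r7=0x67
body[5] add  r3, r1, r7 -> r3=0x16
body[6] mov  r7, r0 -> r7=0x55
epilogue: pop r7=0xaf, sp=0x8f
epilogue: pop r1=0x2e, sp=0x90
r2: caller-saved, written=True
r3: caller-saved, written=True
r5: callee-saved, written=False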